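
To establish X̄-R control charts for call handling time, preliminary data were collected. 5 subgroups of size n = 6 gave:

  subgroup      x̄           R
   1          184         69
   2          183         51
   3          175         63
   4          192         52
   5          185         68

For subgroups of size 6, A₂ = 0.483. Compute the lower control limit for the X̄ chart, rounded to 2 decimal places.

154.53

X̄̄ = (184 + 183 + 175 + 192 + 185) / 5 = 919.0000 / 5 = 183.8000
R̄ = (69 + 51 + 63 + 52 + 68) / 5 = 303.0000 / 5 = 60.6000
LCL = X̄̄ − A₂·R̄ = 183.8000 − 0.483 × 60.6000 = 154.5302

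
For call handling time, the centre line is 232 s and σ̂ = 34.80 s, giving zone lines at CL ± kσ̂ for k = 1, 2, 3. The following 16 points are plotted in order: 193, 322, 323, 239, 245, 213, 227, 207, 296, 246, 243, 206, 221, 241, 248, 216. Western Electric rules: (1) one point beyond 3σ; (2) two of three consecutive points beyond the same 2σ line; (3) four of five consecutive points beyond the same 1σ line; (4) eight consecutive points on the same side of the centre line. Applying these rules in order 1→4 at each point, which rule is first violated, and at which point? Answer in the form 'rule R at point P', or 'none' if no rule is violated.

rule 2 at point 3

Zone of each point (C = within 1σ̂, B = 1σ̂–2σ̂, A = 2σ̂–3σ̂, * = beyond 3σ̂; sign = side of CL): 1:-B, 2:+A, 3:+A, 4:+C, 5:+C, 6:-C, 7:-C, 8:-C, 9:+B, 10:+C, 11:+C, 12:-C, 13:-C, 14:+C, 15:+C, 16:-C
Rule 2 (two of three consecutive points beyond the same 2σ limit) is satisfied at point 3.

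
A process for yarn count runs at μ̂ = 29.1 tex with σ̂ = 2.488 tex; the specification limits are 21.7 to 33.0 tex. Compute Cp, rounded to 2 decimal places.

0.76

Cp = (USL − LSL) / (6σ̂) = (33.0 − 21.7) / (6 × 2.488) = 11.3000 / 14.9280 = 0.7570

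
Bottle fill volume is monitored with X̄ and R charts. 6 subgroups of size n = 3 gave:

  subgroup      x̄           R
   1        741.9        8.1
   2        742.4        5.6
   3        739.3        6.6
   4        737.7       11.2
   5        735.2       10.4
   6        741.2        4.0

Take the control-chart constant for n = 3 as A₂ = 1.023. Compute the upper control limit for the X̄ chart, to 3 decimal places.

X̄̄ = (741.9 + 742.4 + 739.3 + 737.7 + 735.2 + 741.2) / 6 = 4437.7000 / 6 = 739.6167
R̄ = (8.1 + 5.6 + 6.6 + 11.2 + 10.4 + 4.0) / 6 = 45.9000 / 6 = 7.6500
UCL = X̄̄ + A₂·R̄ = 739.6167 + 1.023 × 7.6500 = 747.4426

747.443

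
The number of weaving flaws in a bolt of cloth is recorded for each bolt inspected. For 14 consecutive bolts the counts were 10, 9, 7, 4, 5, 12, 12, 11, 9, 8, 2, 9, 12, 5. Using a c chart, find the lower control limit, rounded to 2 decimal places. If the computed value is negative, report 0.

0.00

c̄ = (10 + 9 + 7 + 4 + 5 + 12 + 12 + 11 + 9 + 8 + 2 + 9 + 12 + 5) / 14 = 115 / 14 = 8.2143
LCL = c̄ − 3√c̄ = 8.2143 − 3 × 2.8661 = -0.3839 → 0 (cannot be negative)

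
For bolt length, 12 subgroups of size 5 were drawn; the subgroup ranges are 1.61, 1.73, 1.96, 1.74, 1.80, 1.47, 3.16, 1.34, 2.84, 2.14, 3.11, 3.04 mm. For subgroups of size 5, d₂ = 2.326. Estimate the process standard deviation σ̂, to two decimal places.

R̄ = (1.61 + 1.73 + 1.96 + 1.74 + 1.80 + 1.47 + 3.16 + 1.34 + 2.84 + 2.14 + 3.11 + 3.04) / 12 = 2.1617
σ̂ = R̄ / d₂ = 2.1617 / 2.326 = 0.9293

0.93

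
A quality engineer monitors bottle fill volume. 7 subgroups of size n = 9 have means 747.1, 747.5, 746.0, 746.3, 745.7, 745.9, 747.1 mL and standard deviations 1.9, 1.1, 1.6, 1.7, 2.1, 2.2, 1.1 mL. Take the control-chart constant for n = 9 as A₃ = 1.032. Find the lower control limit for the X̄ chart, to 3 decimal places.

X̄̄ = (747.1 + 747.5 + 746.0 + 746.3 + 745.7 + 745.9 + 747.1) / 7 = 746.5143
s̄ = (1.9 + 1.1 + 1.6 + 1.7 + 2.1 + 2.2 + 1.1) / 7 = 1.6714
LCL = X̄̄ − A₃·s̄ = 746.5143 − 1.032 × 1.6714 = 744.7894

744.789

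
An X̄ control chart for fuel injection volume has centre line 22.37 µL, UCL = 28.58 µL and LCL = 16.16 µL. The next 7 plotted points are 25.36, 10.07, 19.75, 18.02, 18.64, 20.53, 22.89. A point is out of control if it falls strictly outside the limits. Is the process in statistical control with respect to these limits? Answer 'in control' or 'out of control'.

out of control

Compare each point to [16.16, 28.58]: sample 2 = 10.07 < LCL.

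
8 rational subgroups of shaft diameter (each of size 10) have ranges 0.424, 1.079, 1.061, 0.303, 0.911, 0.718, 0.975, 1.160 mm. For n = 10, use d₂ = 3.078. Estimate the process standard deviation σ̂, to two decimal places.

R̄ = (0.424 + 1.079 + 1.061 + 0.303 + 0.911 + 0.718 + 0.975 + 1.160) / 8 = 0.8289
σ̂ = R̄ / d₂ = 0.8289 / 3.078 = 0.2693

0.27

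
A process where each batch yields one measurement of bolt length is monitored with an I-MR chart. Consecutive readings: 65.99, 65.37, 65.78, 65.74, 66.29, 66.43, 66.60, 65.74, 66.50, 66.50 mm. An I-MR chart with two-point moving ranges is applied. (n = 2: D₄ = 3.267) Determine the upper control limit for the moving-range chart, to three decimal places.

Moving ranges: 0.62, 0.41, 0.04, 0.55, 0.14, 0.17, 0.86, 0.76, 0.00; M̄R̄ = 3.5500 / 9 = 0.3944
UCL_MR = D₄·M̄R̄ = 3.267 × 0.3944 = 1.2886

1.289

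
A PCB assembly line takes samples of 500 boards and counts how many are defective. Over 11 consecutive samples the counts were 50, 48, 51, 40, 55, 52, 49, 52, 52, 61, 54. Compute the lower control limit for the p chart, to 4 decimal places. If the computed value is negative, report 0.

0.0618

p̄ = Σdᵢ / (k·n) = 564 / (11 × 500) = 0.10255
LCL = p̄ − 3·√(p̄(1−p̄)/n) = 0.10255 − 3 × 0.01357 = 0.06184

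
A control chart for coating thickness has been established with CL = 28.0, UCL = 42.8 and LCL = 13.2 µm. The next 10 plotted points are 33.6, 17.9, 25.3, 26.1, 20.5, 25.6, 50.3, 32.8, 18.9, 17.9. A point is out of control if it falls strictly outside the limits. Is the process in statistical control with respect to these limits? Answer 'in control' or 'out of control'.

out of control

Compare each point to [13.2, 42.8]: sample 7 = 50.3 > UCL.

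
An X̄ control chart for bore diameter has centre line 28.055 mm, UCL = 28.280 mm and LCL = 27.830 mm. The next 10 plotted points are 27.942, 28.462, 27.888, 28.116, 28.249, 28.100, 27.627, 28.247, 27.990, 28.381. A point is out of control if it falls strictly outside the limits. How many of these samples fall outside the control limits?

3

Compare each point to [27.830, 28.280]: sample 2 = 28.462 > UCL; sample 7 = 27.627 < LCL; sample 10 = 28.381 > UCL.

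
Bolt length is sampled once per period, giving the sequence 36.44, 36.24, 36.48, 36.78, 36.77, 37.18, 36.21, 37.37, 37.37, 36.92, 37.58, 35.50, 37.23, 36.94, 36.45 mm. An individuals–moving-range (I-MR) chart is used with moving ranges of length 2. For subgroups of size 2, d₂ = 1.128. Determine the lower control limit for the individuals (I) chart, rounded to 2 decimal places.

X̄ = (36.44 + 36.24 + 36.48 + 36.78 + 36.77 + 37.18 + 36.21 + 37.37 + 37.37 + 36.92 + 37.58 + 35.50 + 37.23 + 36.94 + 36.45) / 15 = 36.7640
Moving ranges: 0.20, 0.24, 0.30, 0.01, 0.41, 0.97, 1.16, 0.00, 0.45, 0.66, 2.08, 1.73, 0.29, 0.49; M̄R̄ = 8.9900 / 14 = 0.6421
LCL = X̄ − 3·M̄R̄/d₂ = 36.7640 − 3 × 0.6421 / 1.128 = 35.0562

35.06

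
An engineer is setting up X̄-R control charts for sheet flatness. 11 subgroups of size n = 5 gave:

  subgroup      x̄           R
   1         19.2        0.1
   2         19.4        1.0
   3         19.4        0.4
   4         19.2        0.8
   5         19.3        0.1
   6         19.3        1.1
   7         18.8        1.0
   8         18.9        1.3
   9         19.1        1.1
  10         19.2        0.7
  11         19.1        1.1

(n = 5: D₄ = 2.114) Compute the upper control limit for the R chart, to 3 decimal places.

R̄ = (0.1 + 1.0 + 0.4 + 0.8 + 0.1 + 1.1 + 1.0 + 1.3 + 1.1 + 0.7 + 1.1) / 11 = 8.7000 / 11 = 0.7909
UCL_R = D₄·R̄ = 2.114 × 0.7909 = 1.6720

1.672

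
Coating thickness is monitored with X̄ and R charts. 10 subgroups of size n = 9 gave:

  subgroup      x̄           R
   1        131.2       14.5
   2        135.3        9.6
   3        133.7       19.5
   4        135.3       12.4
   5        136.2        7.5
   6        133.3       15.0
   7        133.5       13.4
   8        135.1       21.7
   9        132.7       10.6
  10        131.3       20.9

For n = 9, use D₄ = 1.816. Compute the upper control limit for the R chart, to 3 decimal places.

26.350

R̄ = (14.5 + 9.6 + 19.5 + 12.4 + 7.5 + 15.0 + 13.4 + 21.7 + 10.6 + 20.9) / 10 = 145.1000 / 10 = 14.5100
UCL_R = D₄·R̄ = 1.816 × 14.5100 = 26.3502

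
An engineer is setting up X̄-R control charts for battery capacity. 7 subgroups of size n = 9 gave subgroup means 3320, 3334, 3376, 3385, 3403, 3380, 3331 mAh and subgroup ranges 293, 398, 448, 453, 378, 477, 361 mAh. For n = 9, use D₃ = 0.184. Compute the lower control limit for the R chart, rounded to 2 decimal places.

R̄ = (293 + 398 + 448 + 453 + 378 + 477 + 361) / 7 = 2808.0000 / 7 = 401.1429
LCL_R = D₃·R̄ = 0.184 × 401.1429 = 73.8103

73.81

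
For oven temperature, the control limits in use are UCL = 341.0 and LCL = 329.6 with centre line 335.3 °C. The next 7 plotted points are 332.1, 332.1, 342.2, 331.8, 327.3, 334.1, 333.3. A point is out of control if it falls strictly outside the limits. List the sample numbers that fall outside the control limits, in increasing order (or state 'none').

Compare each point to [329.6, 341.0]: sample 3 = 342.2 > UCL; sample 5 = 327.3 < LCL.

3, 5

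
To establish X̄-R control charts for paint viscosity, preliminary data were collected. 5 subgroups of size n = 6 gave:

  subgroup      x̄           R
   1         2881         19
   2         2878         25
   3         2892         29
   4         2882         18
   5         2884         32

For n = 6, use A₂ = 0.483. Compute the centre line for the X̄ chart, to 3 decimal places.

2883.400

X̄̄ = (2881 + 2878 + 2892 + 2882 + 2884) / 5 = 14417.0000 / 5 = 2883.4000
CL = X̄̄ = 2883.4000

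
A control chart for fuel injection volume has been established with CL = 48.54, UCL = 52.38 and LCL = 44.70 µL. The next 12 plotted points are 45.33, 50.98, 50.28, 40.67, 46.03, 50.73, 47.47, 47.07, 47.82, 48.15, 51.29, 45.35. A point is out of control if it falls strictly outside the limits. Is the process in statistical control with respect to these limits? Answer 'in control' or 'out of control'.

Compare each point to [44.70, 52.38]: sample 4 = 40.67 < LCL.

out of control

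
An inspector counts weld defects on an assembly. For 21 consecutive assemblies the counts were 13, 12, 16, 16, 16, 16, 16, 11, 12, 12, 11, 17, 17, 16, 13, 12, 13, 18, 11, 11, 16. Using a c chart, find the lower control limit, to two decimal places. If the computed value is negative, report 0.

2.80

c̄ = (13 + 12 + 16 + 16 + 16 + 16 + 16 + 11 + 12 + 12 + 11 + 17 + 17 + 16 + 13 + 12 + 13 + 18 + 11 + 11 + 16) / 21 = 295 / 21 = 14.0476
LCL = c̄ − 3√c̄ = 14.0476 − 3 × 3.7480 = 2.8036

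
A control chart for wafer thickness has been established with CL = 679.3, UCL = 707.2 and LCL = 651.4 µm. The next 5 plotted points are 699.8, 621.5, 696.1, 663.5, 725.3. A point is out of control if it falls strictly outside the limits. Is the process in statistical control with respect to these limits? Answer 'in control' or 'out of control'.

out of control

Compare each point to [651.4, 707.2]: sample 2 = 621.5 < LCL; sample 5 = 725.3 > UCL.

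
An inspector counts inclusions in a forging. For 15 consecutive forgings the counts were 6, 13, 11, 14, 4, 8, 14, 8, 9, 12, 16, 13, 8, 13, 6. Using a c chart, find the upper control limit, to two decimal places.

19.98

c̄ = (6 + 13 + 11 + 14 + 4 + 8 + 14 + 8 + 9 + 12 + 16 + 13 + 8 + 13 + 6) / 15 = 155 / 15 = 10.3333
UCL = c̄ + 3√c̄ = 10.3333 + 3 × √10.3333 = 10.3333 + 3 × 3.2146 = 19.9770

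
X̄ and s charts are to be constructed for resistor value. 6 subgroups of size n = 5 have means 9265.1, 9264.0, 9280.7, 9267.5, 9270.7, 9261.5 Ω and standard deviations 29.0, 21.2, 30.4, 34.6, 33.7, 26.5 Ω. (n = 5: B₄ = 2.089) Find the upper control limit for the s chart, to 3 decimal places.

61.068

s̄ = (29.0 + 21.2 + 30.4 + 34.6 + 33.7 + 26.5) / 6 = 29.2333
UCL_s = B₄·s̄ = 2.089 × 29.2333 = 61.0684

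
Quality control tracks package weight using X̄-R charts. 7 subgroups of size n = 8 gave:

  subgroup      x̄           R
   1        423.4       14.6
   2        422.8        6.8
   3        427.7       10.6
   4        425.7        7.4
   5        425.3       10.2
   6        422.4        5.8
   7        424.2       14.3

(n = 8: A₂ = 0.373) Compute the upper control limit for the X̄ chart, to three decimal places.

X̄̄ = (423.4 + 422.8 + 427.7 + 425.7 + 425.3 + 422.4 + 424.2) / 7 = 2971.5000 / 7 = 424.5000
R̄ = (14.6 + 6.8 + 10.6 + 7.4 + 10.2 + 5.8 + 14.3) / 7 = 69.7000 / 7 = 9.9571
UCL = X̄̄ + A₂·R̄ = 424.5000 + 0.373 × 9.9571 = 428.2140

428.214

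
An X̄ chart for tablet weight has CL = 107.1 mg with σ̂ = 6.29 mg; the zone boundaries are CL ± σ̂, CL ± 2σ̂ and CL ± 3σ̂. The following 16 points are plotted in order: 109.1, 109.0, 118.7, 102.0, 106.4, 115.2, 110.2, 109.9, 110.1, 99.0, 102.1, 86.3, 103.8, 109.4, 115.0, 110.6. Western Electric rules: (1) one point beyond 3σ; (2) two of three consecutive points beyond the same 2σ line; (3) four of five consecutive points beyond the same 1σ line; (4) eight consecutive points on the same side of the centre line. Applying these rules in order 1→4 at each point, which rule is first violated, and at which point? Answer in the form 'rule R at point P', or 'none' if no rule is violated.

Zone of each point (C = within 1σ̂, B = 1σ̂–2σ̂, A = 2σ̂–3σ̂, * = beyond 3σ̂; sign = side of CL): 1:+C, 2:+C, 3:+B, 4:-C, 5:-C, 6:+B, 7:+C, 8:+C, 9:+C, 10:-B, 11:-C, 12:-*, 13:-C, 14:+C, 15:+B, 16:+C
Rule 1 (one point beyond the 3σ limits) is satisfied at point 12.

rule 1 at point 12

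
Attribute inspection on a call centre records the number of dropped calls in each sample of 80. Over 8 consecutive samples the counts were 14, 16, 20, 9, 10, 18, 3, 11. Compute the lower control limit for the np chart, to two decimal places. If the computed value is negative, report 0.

p̄ = Σdᵢ / (k·n) = 101 / (8 × 80) = 0.15781
LCL = np̄ − 3·√(np̄(1−p̄)) = 12.6250 − 3 × 3.2608 = 2.8427

2.84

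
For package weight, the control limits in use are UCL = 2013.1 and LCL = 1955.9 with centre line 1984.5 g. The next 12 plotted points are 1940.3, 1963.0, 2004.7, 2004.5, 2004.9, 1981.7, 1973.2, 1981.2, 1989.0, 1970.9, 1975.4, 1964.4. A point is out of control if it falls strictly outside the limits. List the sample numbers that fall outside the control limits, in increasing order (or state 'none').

1

Compare each point to [1955.9, 2013.1]: sample 1 = 1940.3 < LCL.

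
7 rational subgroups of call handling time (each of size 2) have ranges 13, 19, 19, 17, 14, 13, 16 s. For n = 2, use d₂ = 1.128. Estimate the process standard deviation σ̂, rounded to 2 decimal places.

R̄ = (13 + 19 + 19 + 17 + 14 + 13 + 16) / 7 = 15.8571
σ̂ = R̄ / d₂ = 15.8571 / 1.128 = 14.0578

14.06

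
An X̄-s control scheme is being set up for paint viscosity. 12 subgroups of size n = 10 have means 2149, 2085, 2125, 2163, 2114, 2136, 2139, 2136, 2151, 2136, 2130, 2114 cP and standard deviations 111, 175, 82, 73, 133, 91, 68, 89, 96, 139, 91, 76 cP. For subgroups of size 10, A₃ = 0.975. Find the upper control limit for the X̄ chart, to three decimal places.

2230.950

X̄̄ = (2149 + 2085 + 2125 + 2163 + 2114 + 2136 + 2139 + 2136 + 2151 + 2136 + 2130 + 2114) / 12 = 2131.5000
s̄ = (111 + 175 + 82 + 73 + 133 + 91 + 68 + 89 + 96 + 139 + 91 + 76) / 12 = 102.0000
UCL = X̄̄ + A₃·s̄ = 2131.5000 + 0.975 × 102.0000 = 2230.9500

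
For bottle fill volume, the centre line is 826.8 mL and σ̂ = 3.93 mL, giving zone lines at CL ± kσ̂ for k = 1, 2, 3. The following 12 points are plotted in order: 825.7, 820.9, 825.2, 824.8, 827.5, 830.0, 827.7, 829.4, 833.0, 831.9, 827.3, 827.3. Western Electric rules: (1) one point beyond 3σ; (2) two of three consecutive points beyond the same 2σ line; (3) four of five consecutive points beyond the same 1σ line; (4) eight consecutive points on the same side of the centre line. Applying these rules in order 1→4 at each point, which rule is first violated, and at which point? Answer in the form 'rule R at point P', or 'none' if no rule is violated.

Zone of each point (C = within 1σ̂, B = 1σ̂–2σ̂, A = 2σ̂–3σ̂, * = beyond 3σ̂; sign = side of CL): 1:-C, 2:-B, 3:-C, 4:-C, 5:+C, 6:+C, 7:+C, 8:+C, 9:+B, 10:+B, 11:+C, 12:+C
Rule 4 (eight consecutive points on the same side of the centre line) is satisfied at point 12.

rule 4 at point 12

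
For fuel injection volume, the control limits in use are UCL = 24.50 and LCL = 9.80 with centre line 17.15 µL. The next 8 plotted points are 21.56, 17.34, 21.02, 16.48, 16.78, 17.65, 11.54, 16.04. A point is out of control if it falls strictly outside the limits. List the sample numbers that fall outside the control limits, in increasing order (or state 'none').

All 8 points lie within [9.80, 24.50].

none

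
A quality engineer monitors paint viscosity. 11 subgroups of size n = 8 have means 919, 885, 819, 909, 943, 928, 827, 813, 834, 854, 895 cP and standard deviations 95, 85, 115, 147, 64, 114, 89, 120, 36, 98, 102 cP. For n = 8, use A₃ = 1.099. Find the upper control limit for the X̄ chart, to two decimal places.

981.49

X̄̄ = (919 + 885 + 819 + 909 + 943 + 928 + 827 + 813 + 834 + 854 + 895) / 11 = 875.0909
s̄ = (95 + 85 + 115 + 147 + 64 + 114 + 89 + 120 + 36 + 98 + 102) / 11 = 96.8182
UCL = X̄̄ + A₃·s̄ = 875.0909 + 1.099 × 96.8182 = 981.4941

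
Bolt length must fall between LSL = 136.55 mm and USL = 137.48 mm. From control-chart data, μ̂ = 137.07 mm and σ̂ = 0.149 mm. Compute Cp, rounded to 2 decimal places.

1.04

Cp = (USL − LSL) / (6σ̂) = (137.48 − 136.55) / (6 × 0.149) = 0.9300 / 0.8940 = 1.0403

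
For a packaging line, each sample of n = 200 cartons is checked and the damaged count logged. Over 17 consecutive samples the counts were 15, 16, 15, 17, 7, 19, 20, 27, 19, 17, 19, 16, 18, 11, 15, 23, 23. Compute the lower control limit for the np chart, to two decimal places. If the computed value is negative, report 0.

p̄ = Σdᵢ / (k·n) = 297 / (17 × 200) = 0.08735
LCL = np̄ − 3·√(np̄(1−p̄)) = 17.4706 − 3 × 3.9931 = 5.4914

5.49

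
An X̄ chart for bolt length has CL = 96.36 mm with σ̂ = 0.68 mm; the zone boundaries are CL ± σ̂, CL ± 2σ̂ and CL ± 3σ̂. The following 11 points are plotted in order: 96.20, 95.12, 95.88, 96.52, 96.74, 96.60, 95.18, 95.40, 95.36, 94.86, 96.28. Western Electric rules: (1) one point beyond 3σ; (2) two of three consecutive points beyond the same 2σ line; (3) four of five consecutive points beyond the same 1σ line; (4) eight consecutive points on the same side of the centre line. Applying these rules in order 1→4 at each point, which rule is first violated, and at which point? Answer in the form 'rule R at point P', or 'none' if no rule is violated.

rule 3 at point 10

Zone of each point (C = within 1σ̂, B = 1σ̂–2σ̂, A = 2σ̂–3σ̂, * = beyond 3σ̂; sign = side of CL): 1:-C, 2:-B, 3:-C, 4:+C, 5:+C, 6:+C, 7:-B, 8:-B, 9:-B, 10:-A, 11:-C
Rule 3 (four of five consecutive points beyond the same 1σ limit) is satisfied at point 10.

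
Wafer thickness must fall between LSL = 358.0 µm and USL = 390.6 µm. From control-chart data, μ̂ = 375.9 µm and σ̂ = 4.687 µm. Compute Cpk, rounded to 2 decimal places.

Cpu = (USL − μ̂) / (3σ̂) = (390.6 − 375.9) / (3 × 4.687) = 1.0454; Cpl = (μ̂ − LSL) / (3σ̂) = (375.9 − 358.0) / (3 × 4.687) = 1.2730; Cpk = min(Cpu, Cpl) = 1.0454

1.05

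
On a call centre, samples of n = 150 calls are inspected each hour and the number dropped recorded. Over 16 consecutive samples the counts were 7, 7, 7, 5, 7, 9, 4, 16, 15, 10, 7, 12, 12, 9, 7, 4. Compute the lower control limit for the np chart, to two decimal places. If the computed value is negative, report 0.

0.07

p̄ = Σdᵢ / (k·n) = 138 / (16 × 150) = 0.05750
LCL = np̄ − 3·√(np̄(1−p̄)) = 8.6250 − 3 × 2.8512 = 0.0715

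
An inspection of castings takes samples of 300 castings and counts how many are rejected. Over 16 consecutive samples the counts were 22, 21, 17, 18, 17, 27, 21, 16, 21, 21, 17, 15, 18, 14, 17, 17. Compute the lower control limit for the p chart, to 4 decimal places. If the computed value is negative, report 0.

0.0204

p̄ = Σdᵢ / (k·n) = 299 / (16 × 300) = 0.06229
LCL = p̄ − 3·√(p̄(1−p̄)/n) = 0.06229 − 3 × 0.01395 = 0.02043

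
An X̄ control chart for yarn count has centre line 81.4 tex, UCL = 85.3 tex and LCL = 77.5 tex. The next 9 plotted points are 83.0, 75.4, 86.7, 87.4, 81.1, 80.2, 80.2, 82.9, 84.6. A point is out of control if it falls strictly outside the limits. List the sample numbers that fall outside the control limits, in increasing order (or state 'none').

2, 3, 4

Compare each point to [77.5, 85.3]: sample 2 = 75.4 < LCL; sample 3 = 86.7 > UCL; sample 4 = 87.4 > UCL.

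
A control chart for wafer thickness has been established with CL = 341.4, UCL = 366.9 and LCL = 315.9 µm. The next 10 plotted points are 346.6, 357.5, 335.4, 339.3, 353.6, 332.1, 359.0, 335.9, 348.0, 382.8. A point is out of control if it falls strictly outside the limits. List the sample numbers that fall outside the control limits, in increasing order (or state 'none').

Compare each point to [315.9, 366.9]: sample 10 = 382.8 > UCL.

10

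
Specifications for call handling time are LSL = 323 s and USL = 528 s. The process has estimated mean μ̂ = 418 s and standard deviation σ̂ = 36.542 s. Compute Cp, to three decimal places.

0.935

Cp = (USL − LSL) / (6σ̂) = (528 − 323) / (6 × 36.542) = 205.0000 / 219.2520 = 0.9350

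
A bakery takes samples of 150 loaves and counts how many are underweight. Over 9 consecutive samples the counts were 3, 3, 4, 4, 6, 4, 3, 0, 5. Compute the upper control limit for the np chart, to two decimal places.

p̄ = Σdᵢ / (k·n) = 32 / (9 × 150) = 0.02370
UCL = np̄ + 3·√(np̄(1−p̄)) = 3.5556 + 3 × √(3.5556×0.97630) = 3.5556 + 3 × 1.8631 = 9.1450

9.14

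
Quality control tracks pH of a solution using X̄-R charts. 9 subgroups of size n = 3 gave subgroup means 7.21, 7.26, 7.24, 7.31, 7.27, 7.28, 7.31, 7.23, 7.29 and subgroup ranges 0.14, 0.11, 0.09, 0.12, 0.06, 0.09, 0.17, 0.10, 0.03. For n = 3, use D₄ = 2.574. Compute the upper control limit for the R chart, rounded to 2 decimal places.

R̄ = (0.14 + 0.11 + 0.09 + 0.12 + 0.06 + 0.09 + 0.17 + 0.10 + 0.03) / 9 = 0.9100 / 9 = 0.1011
UCL_R = D₄·R̄ = 2.574 × 0.1011 = 0.2603

0.26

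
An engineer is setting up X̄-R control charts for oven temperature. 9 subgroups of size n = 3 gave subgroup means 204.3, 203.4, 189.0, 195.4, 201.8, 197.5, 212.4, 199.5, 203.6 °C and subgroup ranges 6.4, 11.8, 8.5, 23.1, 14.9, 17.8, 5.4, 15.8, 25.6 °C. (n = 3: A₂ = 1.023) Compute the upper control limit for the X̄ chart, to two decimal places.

215.46

X̄̄ = (204.3 + 203.4 + 189.0 + 195.4 + 201.8 + 197.5 + 212.4 + 199.5 + 203.6) / 9 = 1806.9000 / 9 = 200.7667
R̄ = (6.4 + 11.8 + 8.5 + 23.1 + 14.9 + 17.8 + 5.4 + 15.8 + 25.6) / 9 = 129.3000 / 9 = 14.3667
UCL = X̄̄ + A₂·R̄ = 200.7667 + 1.023 × 14.3667 = 215.4638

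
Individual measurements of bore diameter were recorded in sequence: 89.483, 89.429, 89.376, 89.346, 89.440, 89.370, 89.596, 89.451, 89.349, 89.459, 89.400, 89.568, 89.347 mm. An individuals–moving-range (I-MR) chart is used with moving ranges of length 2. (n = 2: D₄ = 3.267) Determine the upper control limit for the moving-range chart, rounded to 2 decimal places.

0.36

Moving ranges: 0.054, 0.053, 0.030, 0.094, 0.070, 0.226, 0.145, 0.102, 0.110, 0.059, 0.168, 0.221; M̄R̄ = 1.3320 / 12 = 0.1110
UCL_MR = D₄·M̄R̄ = 3.267 × 0.1110 = 0.3626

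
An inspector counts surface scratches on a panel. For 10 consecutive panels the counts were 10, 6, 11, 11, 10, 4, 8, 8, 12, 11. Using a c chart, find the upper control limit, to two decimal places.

18.15

c̄ = (10 + 6 + 11 + 11 + 10 + 4 + 8 + 8 + 12 + 11) / 10 = 91 / 10 = 9.1000
UCL = c̄ + 3√c̄ = 9.1000 + 3 × √9.1000 = 9.1000 + 3 × 3.0166 = 18.1499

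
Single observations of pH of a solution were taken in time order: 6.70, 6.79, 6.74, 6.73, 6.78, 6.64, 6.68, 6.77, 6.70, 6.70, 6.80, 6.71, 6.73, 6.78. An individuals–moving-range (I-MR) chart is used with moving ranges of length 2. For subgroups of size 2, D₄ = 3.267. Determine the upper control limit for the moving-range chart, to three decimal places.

0.201

Moving ranges: 0.09, 0.05, 0.01, 0.05, 0.14, 0.04, 0.09, 0.07, 0.00, 0.10, 0.09, 0.02, 0.05; M̄R̄ = 0.8000 / 13 = 0.0615
UCL_MR = D₄·M̄R̄ = 3.267 × 0.0615 = 0.2010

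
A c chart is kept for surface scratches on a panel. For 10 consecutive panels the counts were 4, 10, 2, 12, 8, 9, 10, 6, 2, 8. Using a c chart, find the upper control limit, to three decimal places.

15.094

c̄ = (4 + 10 + 2 + 12 + 8 + 9 + 10 + 6 + 2 + 8) / 10 = 71 / 10 = 7.1000
UCL = c̄ + 3√c̄ = 7.1000 + 3 × √7.1000 = 7.1000 + 3 × 2.6646 = 15.0937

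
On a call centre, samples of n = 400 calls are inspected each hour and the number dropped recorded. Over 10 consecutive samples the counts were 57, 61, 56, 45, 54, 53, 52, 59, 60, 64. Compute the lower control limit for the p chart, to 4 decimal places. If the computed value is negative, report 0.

p̄ = Σdᵢ / (k·n) = 561 / (10 × 400) = 0.14025
LCL = p̄ − 3·√(p̄(1−p̄)/n) = 0.14025 − 3 × 0.01736 = 0.08816

0.0882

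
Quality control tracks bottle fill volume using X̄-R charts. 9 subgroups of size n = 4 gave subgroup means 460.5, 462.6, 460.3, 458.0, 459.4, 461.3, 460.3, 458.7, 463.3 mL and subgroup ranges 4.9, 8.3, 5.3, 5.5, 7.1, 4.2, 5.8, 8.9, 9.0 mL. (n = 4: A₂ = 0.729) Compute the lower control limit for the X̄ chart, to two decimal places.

455.71

X̄̄ = (460.5 + 462.6 + 460.3 + 458.0 + 459.4 + 461.3 + 460.3 + 458.7 + 463.3) / 9 = 4144.4000 / 9 = 460.4889
R̄ = (4.9 + 8.3 + 5.3 + 5.5 + 7.1 + 4.2 + 5.8 + 8.9 + 9.0) / 9 = 59.0000 / 9 = 6.5556
LCL = X̄̄ − A₂·R̄ = 460.4889 − 0.729 × 6.5556 = 455.7099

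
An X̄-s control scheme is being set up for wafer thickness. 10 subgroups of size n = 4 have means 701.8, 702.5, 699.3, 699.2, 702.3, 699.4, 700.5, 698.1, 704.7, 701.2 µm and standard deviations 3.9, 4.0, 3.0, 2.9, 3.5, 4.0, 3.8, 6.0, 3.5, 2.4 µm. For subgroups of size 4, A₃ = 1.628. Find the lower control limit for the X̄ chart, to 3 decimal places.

694.876

X̄̄ = (701.8 + 702.5 + 699.3 + 699.2 + 702.3 + 699.4 + 700.5 + 698.1 + 704.7 + 701.2) / 10 = 700.9000
s̄ = (3.9 + 4.0 + 3.0 + 2.9 + 3.5 + 4.0 + 3.8 + 6.0 + 3.5 + 2.4) / 10 = 3.7000
LCL = X̄̄ − A₃·s̄ = 700.9000 − 1.628 × 3.7000 = 694.8764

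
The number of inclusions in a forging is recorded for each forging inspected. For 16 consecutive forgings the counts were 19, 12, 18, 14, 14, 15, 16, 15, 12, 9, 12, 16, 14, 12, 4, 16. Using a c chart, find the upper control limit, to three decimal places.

24.699

c̄ = (19 + 12 + 18 + 14 + 14 + 15 + 16 + 15 + 12 + 9 + 12 + 16 + 14 + 12 + 4 + 16) / 16 = 218 / 16 = 13.6250
UCL = c̄ + 3√c̄ = 13.6250 + 3 × √13.6250 = 13.6250 + 3 × 3.6912 = 24.6986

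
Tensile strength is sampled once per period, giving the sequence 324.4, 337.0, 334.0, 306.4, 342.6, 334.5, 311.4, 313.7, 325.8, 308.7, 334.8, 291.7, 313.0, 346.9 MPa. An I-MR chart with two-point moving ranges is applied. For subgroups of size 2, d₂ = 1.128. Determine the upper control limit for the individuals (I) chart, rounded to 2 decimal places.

377.73

X̄ = (324.4 + 337.0 + 334.0 + 306.4 + 342.6 + 334.5 + 311.4 + 313.7 + 325.8 + 308.7 + 334.8 + 291.7 + 313.0 + 346.9) / 14 = 323.2071
Moving ranges: 12.6, 3.0, 27.6, 36.2, 8.1, 23.1, 2.3, 12.1, 17.1, 26.1, 43.1, 21.3, 33.9; M̄R̄ = 266.5000 / 13 = 20.5000
UCL = X̄ + 3·M̄R̄/d₂ = 323.2071 + 3 × 20.5000 / 1.128 = 377.7284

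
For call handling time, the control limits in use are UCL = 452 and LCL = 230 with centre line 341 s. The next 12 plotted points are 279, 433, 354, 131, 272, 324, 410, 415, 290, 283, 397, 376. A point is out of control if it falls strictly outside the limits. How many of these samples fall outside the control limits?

1

Compare each point to [230, 452]: sample 4 = 131 < LCL.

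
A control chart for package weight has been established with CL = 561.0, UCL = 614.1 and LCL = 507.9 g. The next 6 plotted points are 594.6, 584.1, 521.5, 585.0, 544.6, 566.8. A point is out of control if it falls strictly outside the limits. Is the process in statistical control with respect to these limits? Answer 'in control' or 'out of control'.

All 6 points lie within [507.9, 614.1].

in control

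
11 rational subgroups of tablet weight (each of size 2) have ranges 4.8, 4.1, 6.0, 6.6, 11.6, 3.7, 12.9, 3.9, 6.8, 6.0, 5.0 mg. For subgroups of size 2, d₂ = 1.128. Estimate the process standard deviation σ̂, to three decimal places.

R̄ = (4.8 + 4.1 + 6.0 + 6.6 + 11.6 + 3.7 + 12.9 + 3.9 + 6.8 + 6.0 + 5.0) / 11 = 6.4909
σ̂ = R̄ / d₂ = 6.4909 / 1.128 = 5.7544

5.754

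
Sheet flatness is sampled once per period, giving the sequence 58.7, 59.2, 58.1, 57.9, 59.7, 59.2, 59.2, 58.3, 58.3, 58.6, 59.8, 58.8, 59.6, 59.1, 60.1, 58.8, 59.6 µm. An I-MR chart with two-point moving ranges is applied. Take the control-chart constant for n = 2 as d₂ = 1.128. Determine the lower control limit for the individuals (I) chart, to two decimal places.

X̄ = (58.7 + 59.2 + 58.1 + 57.9 + 59.7 + 59.2 + 59.2 + 58.3 + 58.3 + 58.6 + 59.8 + 58.8 + 59.6 + 59.1 + 60.1 + 58.8 + 59.6) / 17 = 59.0000
Moving ranges: 0.5, 1.1, 0.2, 1.8, 0.5, 0.0, 0.9, 0.0, 0.3, 1.2, 1.0, 0.8, 0.5, 1.0, 1.3, 0.8; M̄R̄ = 11.9000 / 16 = 0.7438
LCL = X̄ − 3·M̄R̄/d₂ = 59.0000 − 3 × 0.7438 / 1.128 = 57.0219

57.02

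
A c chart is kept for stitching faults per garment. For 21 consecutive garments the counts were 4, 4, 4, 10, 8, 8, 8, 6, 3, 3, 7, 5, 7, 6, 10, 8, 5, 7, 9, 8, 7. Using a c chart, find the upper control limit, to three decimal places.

c̄ = (4 + 4 + 4 + 10 + 8 + 8 + 8 + 6 + 3 + 3 + 7 + 5 + 7 + 6 + 10 + 8 + 5 + 7 + 9 + 8 + 7) / 21 = 137 / 21 = 6.5238
UCL = c̄ + 3√c̄ = 6.5238 + 3 × √6.5238 = 6.5238 + 3 × 2.5542 = 14.1863

14.186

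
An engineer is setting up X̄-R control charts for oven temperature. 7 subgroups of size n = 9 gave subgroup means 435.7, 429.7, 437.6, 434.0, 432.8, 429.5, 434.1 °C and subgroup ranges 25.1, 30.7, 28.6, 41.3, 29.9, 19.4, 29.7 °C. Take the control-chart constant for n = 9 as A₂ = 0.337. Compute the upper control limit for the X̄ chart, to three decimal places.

443.198

X̄̄ = (435.7 + 429.7 + 437.6 + 434.0 + 432.8 + 429.5 + 434.1) / 7 = 3033.4000 / 7 = 433.3429
R̄ = (25.1 + 30.7 + 28.6 + 41.3 + 29.9 + 19.4 + 29.7) / 7 = 204.7000 / 7 = 29.2429
UCL = X̄̄ + A₂·R̄ = 433.3429 + 0.337 × 29.2429 = 443.1977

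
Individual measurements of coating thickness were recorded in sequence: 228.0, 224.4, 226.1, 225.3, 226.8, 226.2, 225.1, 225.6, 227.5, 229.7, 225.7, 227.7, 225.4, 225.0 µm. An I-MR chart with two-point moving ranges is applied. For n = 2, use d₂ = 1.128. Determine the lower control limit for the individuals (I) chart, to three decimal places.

221.698

X̄ = (228.0 + 224.4 + 226.1 + 225.3 + 226.8 + 226.2 + 225.1 + 225.6 + 227.5 + 229.7 + 225.7 + 227.7 + 225.4 + 225.0) / 14 = 226.3214
Moving ranges: 3.6, 1.7, 0.8, 1.5, 0.6, 1.1, 0.5, 1.9, 2.2, 4.0, 2.0, 2.3, 0.4; M̄R̄ = 22.6000 / 13 = 1.7385
LCL = X̄ − 3·M̄R̄/d₂ = 226.3214 − 3 × 1.7385 / 1.128 = 221.6979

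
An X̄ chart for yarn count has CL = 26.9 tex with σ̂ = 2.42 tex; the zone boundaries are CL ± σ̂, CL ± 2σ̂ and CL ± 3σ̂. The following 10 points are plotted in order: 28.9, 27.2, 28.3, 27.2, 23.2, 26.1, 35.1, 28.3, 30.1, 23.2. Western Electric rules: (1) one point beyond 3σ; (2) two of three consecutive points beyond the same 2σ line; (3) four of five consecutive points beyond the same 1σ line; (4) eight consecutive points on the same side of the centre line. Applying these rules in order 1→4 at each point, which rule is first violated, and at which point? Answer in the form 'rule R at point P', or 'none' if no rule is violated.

Zone of each point (C = within 1σ̂, B = 1σ̂–2σ̂, A = 2σ̂–3σ̂, * = beyond 3σ̂; sign = side of CL): 1:+C, 2:+C, 3:+C, 4:+C, 5:-B, 6:-C, 7:+*, 8:+C, 9:+B, 10:-B
Rule 1 (one point beyond the 3σ limits) is satisfied at point 7.

rule 1 at point 7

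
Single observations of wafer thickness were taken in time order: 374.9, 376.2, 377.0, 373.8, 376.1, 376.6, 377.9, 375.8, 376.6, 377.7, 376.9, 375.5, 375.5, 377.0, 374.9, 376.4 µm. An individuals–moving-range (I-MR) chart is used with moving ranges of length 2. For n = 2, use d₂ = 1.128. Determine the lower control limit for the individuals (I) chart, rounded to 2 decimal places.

X̄ = (374.9 + 376.2 + 377.0 + 373.8 + 376.1 + 376.6 + 377.9 + 375.8 + 376.6 + 377.7 + 376.9 + 375.5 + 375.5 + 377.0 + 374.9 + 376.4) / 16 = 376.1750
Moving ranges: 1.3, 0.8, 3.2, 2.3, 0.5, 1.3, 2.1, 0.8, 1.1, 0.8, 1.4, 0.0, 1.5, 2.1, 1.5; M̄R̄ = 20.7000 / 15 = 1.3800
LCL = X̄ − 3·M̄R̄/d₂ = 376.1750 − 3 × 1.3800 / 1.128 = 372.5048

372.50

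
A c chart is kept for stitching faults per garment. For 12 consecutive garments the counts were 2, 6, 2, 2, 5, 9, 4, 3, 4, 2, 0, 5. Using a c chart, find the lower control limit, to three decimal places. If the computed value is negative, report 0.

c̄ = (2 + 6 + 2 + 2 + 5 + 9 + 4 + 3 + 4 + 2 + 0 + 5) / 12 = 44 / 12 = 3.6667
LCL = c̄ − 3√c̄ = 3.6667 − 3 × 1.9149 = -2.0779 → 0 (cannot be negative)

0.000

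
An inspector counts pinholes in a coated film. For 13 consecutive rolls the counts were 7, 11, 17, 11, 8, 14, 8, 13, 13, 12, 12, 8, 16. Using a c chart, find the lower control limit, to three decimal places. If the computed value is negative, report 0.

c̄ = (7 + 11 + 17 + 11 + 8 + 14 + 8 + 13 + 13 + 12 + 12 + 8 + 16) / 13 = 150 / 13 = 11.5385
LCL = c̄ − 3√c̄ = 11.5385 − 3 × 3.3968 = 1.3480

1.348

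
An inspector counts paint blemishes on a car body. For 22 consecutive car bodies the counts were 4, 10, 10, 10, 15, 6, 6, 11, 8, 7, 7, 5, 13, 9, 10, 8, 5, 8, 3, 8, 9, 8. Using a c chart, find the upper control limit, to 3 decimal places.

16.763

c̄ = (4 + 10 + 10 + 10 + 15 + 6 + 6 + 11 + 8 + 7 + 7 + 5 + 13 + 9 + 10 + 8 + 5 + 8 + 3 + 8 + 9 + 8) / 22 = 180 / 22 = 8.1818
UCL = c̄ + 3√c̄ = 8.1818 + 3 × √8.1818 = 8.1818 + 3 × 2.8604 = 16.7630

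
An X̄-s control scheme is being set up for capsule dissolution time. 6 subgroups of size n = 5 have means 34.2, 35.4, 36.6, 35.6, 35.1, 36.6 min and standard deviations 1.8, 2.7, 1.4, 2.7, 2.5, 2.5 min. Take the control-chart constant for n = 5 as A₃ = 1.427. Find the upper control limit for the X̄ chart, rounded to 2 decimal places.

38.82

X̄̄ = (34.2 + 35.4 + 36.6 + 35.6 + 35.1 + 36.6) / 6 = 35.5833
s̄ = (1.8 + 2.7 + 1.4 + 2.7 + 2.5 + 2.5) / 6 = 2.2667
UCL = X̄̄ + A₃·s̄ = 35.5833 + 1.427 × 2.2667 = 38.8179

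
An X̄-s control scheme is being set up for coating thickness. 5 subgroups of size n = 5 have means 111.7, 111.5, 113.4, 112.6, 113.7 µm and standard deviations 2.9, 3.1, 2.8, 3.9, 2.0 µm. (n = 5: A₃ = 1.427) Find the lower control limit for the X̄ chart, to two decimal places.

108.38

X̄̄ = (111.7 + 111.5 + 113.4 + 112.6 + 113.7) / 5 = 112.5800
s̄ = (2.9 + 3.1 + 2.8 + 3.9 + 2.0) / 5 = 2.9400
LCL = X̄̄ − A₃·s̄ = 112.5800 − 1.427 × 2.9400 = 108.3846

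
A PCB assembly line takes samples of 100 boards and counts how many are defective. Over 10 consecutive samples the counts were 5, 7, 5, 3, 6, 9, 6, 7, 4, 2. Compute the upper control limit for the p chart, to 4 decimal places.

p̄ = Σdᵢ / (k·n) = 54 / (10 × 100) = 0.05400
UCL = p̄ + 3·√(p̄(1−p̄)/n) = 0.05400 + 3 × √(0.05400×0.94600/100) = 0.05400 + 3 × 0.02260 = 0.12181

0.1218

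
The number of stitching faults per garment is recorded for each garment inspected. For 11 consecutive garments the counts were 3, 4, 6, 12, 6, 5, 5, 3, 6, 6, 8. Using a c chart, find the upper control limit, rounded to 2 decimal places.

13.05

c̄ = (3 + 4 + 6 + 12 + 6 + 5 + 5 + 3 + 6 + 6 + 8) / 11 = 64 / 11 = 5.8182
UCL = c̄ + 3√c̄ = 5.8182 + 3 × √5.8182 = 5.8182 + 3 × 2.4121 = 13.0545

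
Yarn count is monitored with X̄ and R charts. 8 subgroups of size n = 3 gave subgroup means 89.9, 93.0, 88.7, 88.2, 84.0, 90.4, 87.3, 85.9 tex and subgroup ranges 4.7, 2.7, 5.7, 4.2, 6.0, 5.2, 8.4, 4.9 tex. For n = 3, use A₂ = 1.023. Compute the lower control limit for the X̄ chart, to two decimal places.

83.08

X̄̄ = (89.9 + 93.0 + 88.7 + 88.2 + 84.0 + 90.4 + 87.3 + 85.9) / 8 = 707.4000 / 8 = 88.4250
R̄ = (4.7 + 2.7 + 5.7 + 4.2 + 6.0 + 5.2 + 8.4 + 4.9) / 8 = 41.8000 / 8 = 5.2250
LCL = X̄̄ − A₂·R̄ = 88.4250 − 1.023 × 5.2250 = 83.0798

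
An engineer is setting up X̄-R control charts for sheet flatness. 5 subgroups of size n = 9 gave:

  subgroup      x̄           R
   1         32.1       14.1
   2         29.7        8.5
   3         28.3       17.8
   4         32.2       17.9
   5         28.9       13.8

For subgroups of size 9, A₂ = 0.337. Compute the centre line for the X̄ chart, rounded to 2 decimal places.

X̄̄ = (32.1 + 29.7 + 28.3 + 32.2 + 28.9) / 5 = 151.2000 / 5 = 30.2400
CL = X̄̄ = 30.2400

30.24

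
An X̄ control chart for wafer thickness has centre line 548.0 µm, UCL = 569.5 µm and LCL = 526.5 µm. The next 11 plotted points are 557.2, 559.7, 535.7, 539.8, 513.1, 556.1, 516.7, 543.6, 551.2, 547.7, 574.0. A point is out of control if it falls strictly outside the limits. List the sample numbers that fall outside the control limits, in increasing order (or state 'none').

Compare each point to [526.5, 569.5]: sample 5 = 513.1 < LCL; sample 7 = 516.7 < LCL; sample 11 = 574.0 > UCL.

5, 7, 11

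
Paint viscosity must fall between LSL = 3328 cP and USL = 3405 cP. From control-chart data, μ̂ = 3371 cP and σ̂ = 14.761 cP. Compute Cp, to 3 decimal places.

Cp = (USL − LSL) / (6σ̂) = (3405 − 3328) / (6 × 14.761) = 77.0000 / 88.5660 = 0.8694

0.869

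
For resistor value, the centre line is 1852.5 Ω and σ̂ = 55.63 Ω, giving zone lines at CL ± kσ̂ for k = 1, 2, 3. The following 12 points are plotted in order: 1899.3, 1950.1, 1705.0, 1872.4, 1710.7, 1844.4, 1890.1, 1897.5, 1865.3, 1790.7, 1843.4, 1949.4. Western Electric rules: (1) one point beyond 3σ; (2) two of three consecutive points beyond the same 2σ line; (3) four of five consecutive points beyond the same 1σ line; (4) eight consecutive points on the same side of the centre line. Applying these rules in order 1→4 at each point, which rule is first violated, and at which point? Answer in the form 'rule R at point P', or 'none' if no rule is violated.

Zone of each point (C = within 1σ̂, B = 1σ̂–2σ̂, A = 2σ̂–3σ̂, * = beyond 3σ̂; sign = side of CL): 1:+C, 2:+B, 3:-A, 4:+C, 5:-A, 6:-C, 7:+C, 8:+C, 9:+C, 10:-B, 11:-C, 12:+B
Rule 2 (two of three consecutive points beyond the same 2σ limit) is satisfied at point 5.

rule 2 at point 5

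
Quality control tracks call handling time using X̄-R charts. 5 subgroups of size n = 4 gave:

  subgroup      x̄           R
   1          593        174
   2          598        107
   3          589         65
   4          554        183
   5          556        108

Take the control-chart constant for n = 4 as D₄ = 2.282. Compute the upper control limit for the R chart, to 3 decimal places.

290.727

R̄ = (174 + 107 + 65 + 183 + 108) / 5 = 637.0000 / 5 = 127.4000
UCL_R = D₄·R̄ = 2.282 × 127.4000 = 290.7268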